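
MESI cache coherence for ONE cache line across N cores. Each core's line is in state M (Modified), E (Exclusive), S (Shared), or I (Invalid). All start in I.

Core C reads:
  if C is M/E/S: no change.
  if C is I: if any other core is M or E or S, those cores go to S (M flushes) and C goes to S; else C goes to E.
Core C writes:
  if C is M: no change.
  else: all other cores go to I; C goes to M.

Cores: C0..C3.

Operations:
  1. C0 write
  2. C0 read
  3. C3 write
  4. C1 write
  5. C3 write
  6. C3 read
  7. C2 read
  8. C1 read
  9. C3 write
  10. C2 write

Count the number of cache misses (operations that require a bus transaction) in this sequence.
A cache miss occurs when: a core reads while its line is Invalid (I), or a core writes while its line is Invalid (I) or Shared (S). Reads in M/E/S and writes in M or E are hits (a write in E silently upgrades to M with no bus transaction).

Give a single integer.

Op 1: C0 write [C0 write: invalidate none -> C0=M] -> [M,I,I,I] [MISS #1: write from I]
Op 2: C0 read [C0 read: already in M, no change] -> [M,I,I,I] [hit: read from M]
Op 3: C3 write [C3 write: invalidate ['C0=M'] -> C3=M] -> [I,I,I,M] [MISS #2: write from I]
Op 4: C1 write [C1 write: invalidate ['C3=M'] -> C1=M] -> [I,M,I,I] [MISS #3: write from I]
Op 5: C3 write [C3 write: invalidate ['C1=M'] -> C3=M] -> [I,I,I,M] [MISS #4: write from I]
Op 6: C3 read [C3 read: already in M, no change] -> [I,I,I,M] [hit: read from M]
Op 7: C2 read [C2 read from I: others=['C3=M'] -> C2=S, others downsized to S] -> [I,I,S,S] [MISS #5: read from I]
Op 8: C1 read [C1 read from I: others=['C2=S', 'C3=S'] -> C1=S, others downsized to S] -> [I,S,S,S] [MISS #6: read from I]
Op 9: C3 write [C3 write: invalidate ['C1=S', 'C2=S'] -> C3=M] -> [I,I,I,M] [MISS #7: write from S]
Op 10: C2 write [C2 write: invalidate ['C3=M'] -> C2=M] -> [I,I,M,I] [MISS #8: write from I]

Answer: 8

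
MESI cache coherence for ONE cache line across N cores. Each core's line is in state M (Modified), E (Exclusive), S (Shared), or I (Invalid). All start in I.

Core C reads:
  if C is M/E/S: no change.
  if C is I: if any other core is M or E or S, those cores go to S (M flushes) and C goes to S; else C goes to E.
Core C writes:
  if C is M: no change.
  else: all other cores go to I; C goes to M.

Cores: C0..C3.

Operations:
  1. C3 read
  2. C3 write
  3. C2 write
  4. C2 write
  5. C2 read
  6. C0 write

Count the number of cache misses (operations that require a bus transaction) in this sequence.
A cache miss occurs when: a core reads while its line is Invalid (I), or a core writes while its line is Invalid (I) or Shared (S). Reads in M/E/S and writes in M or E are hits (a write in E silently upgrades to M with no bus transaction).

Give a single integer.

Answer: 3

Derivation:
Op 1: C3 read [C3 read from I: no other sharers -> C3=E (exclusive)] -> [I,I,I,E] [MISS #1: read from I]
Op 2: C3 write [C3 write: invalidate none -> C3=M] -> [I,I,I,M] [hit: write from E is a silent E->M upgrade, no bus transaction]
Op 3: C2 write [C2 write: invalidate ['C3=M'] -> C2=M] -> [I,I,M,I] [MISS #2: write from I]
Op 4: C2 write [C2 write: already M (modified), no change] -> [I,I,M,I] [hit: write from M]
Op 5: C2 read [C2 read: already in M, no change] -> [I,I,M,I] [hit: read from M]
Op 6: C0 write [C0 write: invalidate ['C2=M'] -> C0=M] -> [M,I,I,I] [MISS #3: write from I]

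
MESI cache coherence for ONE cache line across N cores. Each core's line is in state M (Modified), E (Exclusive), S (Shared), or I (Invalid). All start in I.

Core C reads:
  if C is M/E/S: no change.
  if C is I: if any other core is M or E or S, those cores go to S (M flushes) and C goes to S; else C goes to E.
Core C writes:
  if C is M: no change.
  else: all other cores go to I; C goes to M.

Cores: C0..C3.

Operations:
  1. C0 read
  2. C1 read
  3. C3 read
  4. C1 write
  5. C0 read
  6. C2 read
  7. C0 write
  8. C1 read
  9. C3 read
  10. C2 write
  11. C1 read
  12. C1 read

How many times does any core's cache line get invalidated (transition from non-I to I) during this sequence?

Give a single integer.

Answer: 7

Derivation:
Op 1: C0 read [C0 read from I: no other sharers -> C0=E (exclusive)] -> [E,I,I,I] (invalidations this op: 0; running total: 0)
Op 2: C1 read [C1 read from I: others=['C0=E'] -> C1=S, others downsized to S] -> [S,S,I,I] (invalidations this op: 0; running total: 0)
Op 3: C3 read [C3 read from I: others=['C0=S', 'C1=S'] -> C3=S, others downsized to S] -> [S,S,I,S] (invalidations this op: 0; running total: 0)
Op 4: C1 write [C1 write: invalidate ['C0=S', 'C3=S'] -> C1=M] -> [I,M,I,I] (invalidations this op: 2; running total: 2)
Op 5: C0 read [C0 read from I: others=['C1=M'] -> C0=S, others downsized to S] -> [S,S,I,I] (invalidations this op: 0; running total: 2)
Op 6: C2 read [C2 read from I: others=['C0=S', 'C1=S'] -> C2=S, others downsized to S] -> [S,S,S,I] (invalidations this op: 0; running total: 2)
Op 7: C0 write [C0 write: invalidate ['C1=S', 'C2=S'] -> C0=M] -> [M,I,I,I] (invalidations this op: 2; running total: 4)
Op 8: C1 read [C1 read from I: others=['C0=M'] -> C1=S, others downsized to S] -> [S,S,I,I] (invalidations this op: 0; running total: 4)
Op 9: C3 read [C3 read from I: others=['C0=S', 'C1=S'] -> C3=S, others downsized to S] -> [S,S,I,S] (invalidations this op: 0; running total: 4)
Op 10: C2 write [C2 write: invalidate ['C0=S', 'C1=S', 'C3=S'] -> C2=M] -> [I,I,M,I] (invalidations this op: 3; running total: 7)
Op 11: C1 read [C1 read from I: others=['C2=M'] -> C1=S, others downsized to S] -> [I,S,S,I] (invalidations this op: 0; running total: 7)
Op 12: C1 read [C1 read: already in S, no change] -> [I,S,S,I] (invalidations this op: 0; running total: 7)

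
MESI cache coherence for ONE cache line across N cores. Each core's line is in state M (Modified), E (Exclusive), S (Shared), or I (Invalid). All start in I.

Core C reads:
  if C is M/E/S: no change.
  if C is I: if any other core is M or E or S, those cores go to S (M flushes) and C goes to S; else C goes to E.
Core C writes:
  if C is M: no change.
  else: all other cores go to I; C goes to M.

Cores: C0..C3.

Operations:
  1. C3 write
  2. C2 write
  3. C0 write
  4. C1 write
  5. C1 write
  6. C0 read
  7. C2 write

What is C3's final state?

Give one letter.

Answer: I

Derivation:
Op 1: C3 write [C3 write: invalidate none -> C3=M] -> [I,I,I,M]
Op 2: C2 write [C2 write: invalidate ['C3=M'] -> C2=M] -> [I,I,M,I]
Op 3: C0 write [C0 write: invalidate ['C2=M'] -> C0=M] -> [M,I,I,I]
Op 4: C1 write [C1 write: invalidate ['C0=M'] -> C1=M] -> [I,M,I,I]
Op 5: C1 write [C1 write: already M (modified), no change] -> [I,M,I,I]
Op 6: C0 read [C0 read from I: others=['C1=M'] -> C0=S, others downsized to S] -> [S,S,I,I]
Op 7: C2 write [C2 write: invalidate ['C0=S', 'C1=S'] -> C2=M] -> [I,I,M,I]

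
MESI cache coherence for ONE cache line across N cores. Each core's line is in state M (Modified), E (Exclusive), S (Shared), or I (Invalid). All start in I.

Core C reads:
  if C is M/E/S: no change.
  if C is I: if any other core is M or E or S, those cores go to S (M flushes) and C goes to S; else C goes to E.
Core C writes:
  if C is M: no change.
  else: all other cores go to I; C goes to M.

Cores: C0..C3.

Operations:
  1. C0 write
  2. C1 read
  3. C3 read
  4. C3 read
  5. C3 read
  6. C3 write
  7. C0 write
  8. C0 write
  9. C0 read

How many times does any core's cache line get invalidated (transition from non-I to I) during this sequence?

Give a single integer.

Answer: 3

Derivation:
Op 1: C0 write [C0 write: invalidate none -> C0=M] -> [M,I,I,I] (invalidations this op: 0; running total: 0)
Op 2: C1 read [C1 read from I: others=['C0=M'] -> C1=S, others downsized to S] -> [S,S,I,I] (invalidations this op: 0; running total: 0)
Op 3: C3 read [C3 read from I: others=['C0=S', 'C1=S'] -> C3=S, others downsized to S] -> [S,S,I,S] (invalidations this op: 0; running total: 0)
Op 4: C3 read [C3 read: already in S, no change] -> [S,S,I,S] (invalidations this op: 0; running total: 0)
Op 5: C3 read [C3 read: already in S, no change] -> [S,S,I,S] (invalidations this op: 0; running total: 0)
Op 6: C3 write [C3 write: invalidate ['C0=S', 'C1=S'] -> C3=M] -> [I,I,I,M] (invalidations this op: 2; running total: 2)
Op 7: C0 write [C0 write: invalidate ['C3=M'] -> C0=M] -> [M,I,I,I] (invalidations this op: 1; running total: 3)
Op 8: C0 write [C0 write: already M (modified), no change] -> [M,I,I,I] (invalidations this op: 0; running total: 3)
Op 9: C0 read [C0 read: already in M, no change] -> [M,I,I,I] (invalidations this op: 0; running total: 3)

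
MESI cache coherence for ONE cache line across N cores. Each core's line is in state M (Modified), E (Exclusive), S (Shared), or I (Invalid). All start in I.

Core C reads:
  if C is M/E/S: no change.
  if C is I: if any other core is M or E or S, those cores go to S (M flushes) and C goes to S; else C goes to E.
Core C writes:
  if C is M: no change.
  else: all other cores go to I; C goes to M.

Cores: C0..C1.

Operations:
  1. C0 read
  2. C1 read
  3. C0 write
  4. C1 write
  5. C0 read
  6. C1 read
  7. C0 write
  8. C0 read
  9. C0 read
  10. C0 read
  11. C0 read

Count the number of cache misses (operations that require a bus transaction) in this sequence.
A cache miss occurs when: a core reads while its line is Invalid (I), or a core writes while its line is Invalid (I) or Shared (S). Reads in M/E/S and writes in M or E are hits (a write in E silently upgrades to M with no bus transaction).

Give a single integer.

Op 1: C0 read [C0 read from I: no other sharers -> C0=E (exclusive)] -> [E,I] [MISS #1: read from I]
Op 2: C1 read [C1 read from I: others=['C0=E'] -> C1=S, others downsized to S] -> [S,S] [MISS #2: read from I]
Op 3: C0 write [C0 write: invalidate ['C1=S'] -> C0=M] -> [M,I] [MISS #3: write from S]
Op 4: C1 write [C1 write: invalidate ['C0=M'] -> C1=M] -> [I,M] [MISS #4: write from I]
Op 5: C0 read [C0 read from I: others=['C1=M'] -> C0=S, others downsized to S] -> [S,S] [MISS #5: read from I]
Op 6: C1 read [C1 read: already in S, no change] -> [S,S] [hit: read from S]
Op 7: C0 write [C0 write: invalidate ['C1=S'] -> C0=M] -> [M,I] [MISS #6: write from S]
Op 8: C0 read [C0 read: already in M, no change] -> [M,I] [hit: read from M]
Op 9: C0 read [C0 read: already in M, no change] -> [M,I] [hit: read from M]
Op 10: C0 read [C0 read: already in M, no change] -> [M,I] [hit: read from M]
Op 11: C0 read [C0 read: already in M, no change] -> [M,I] [hit: read from M]

Answer: 6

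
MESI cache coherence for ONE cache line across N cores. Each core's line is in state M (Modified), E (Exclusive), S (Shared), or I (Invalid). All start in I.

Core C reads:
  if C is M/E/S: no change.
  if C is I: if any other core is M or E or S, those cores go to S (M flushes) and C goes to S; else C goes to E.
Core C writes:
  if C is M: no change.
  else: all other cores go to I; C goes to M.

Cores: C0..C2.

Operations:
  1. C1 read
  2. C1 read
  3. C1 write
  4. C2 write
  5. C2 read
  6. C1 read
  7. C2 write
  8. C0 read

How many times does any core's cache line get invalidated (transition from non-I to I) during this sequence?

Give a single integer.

Answer: 2

Derivation:
Op 1: C1 read [C1 read from I: no other sharers -> C1=E (exclusive)] -> [I,E,I] (invalidations this op: 0; running total: 0)
Op 2: C1 read [C1 read: already in E, no change] -> [I,E,I] (invalidations this op: 0; running total: 0)
Op 3: C1 write [C1 write: invalidate none -> C1=M] -> [I,M,I] (invalidations this op: 0; running total: 0)
Op 4: C2 write [C2 write: invalidate ['C1=M'] -> C2=M] -> [I,I,M] (invalidations this op: 1; running total: 1)
Op 5: C2 read [C2 read: already in M, no change] -> [I,I,M] (invalidations this op: 0; running total: 1)
Op 6: C1 read [C1 read from I: others=['C2=M'] -> C1=S, others downsized to S] -> [I,S,S] (invalidations this op: 0; running total: 1)
Op 7: C2 write [C2 write: invalidate ['C1=S'] -> C2=M] -> [I,I,M] (invalidations this op: 1; running total: 2)
Op 8: C0 read [C0 read from I: others=['C2=M'] -> C0=S, others downsized to S] -> [S,I,S] (invalidations this op: 0; running total: 2)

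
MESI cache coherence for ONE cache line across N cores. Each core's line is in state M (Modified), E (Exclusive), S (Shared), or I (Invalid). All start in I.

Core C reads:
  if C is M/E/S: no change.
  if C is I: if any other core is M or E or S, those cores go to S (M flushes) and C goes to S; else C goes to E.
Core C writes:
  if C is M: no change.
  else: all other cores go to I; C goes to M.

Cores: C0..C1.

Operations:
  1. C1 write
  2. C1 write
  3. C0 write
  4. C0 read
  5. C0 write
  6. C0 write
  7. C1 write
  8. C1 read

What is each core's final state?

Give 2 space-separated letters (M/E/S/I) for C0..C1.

Answer: I M

Derivation:
Op 1: C1 write [C1 write: invalidate none -> C1=M] -> [I,M]
Op 2: C1 write [C1 write: already M (modified), no change] -> [I,M]
Op 3: C0 write [C0 write: invalidate ['C1=M'] -> C0=M] -> [M,I]
Op 4: C0 read [C0 read: already in M, no change] -> [M,I]
Op 5: C0 write [C0 write: already M (modified), no change] -> [M,I]
Op 6: C0 write [C0 write: already M (modified), no change] -> [M,I]
Op 7: C1 write [C1 write: invalidate ['C0=M'] -> C1=M] -> [I,M]
Op 8: C1 read [C1 read: already in M, no change] -> [I,M]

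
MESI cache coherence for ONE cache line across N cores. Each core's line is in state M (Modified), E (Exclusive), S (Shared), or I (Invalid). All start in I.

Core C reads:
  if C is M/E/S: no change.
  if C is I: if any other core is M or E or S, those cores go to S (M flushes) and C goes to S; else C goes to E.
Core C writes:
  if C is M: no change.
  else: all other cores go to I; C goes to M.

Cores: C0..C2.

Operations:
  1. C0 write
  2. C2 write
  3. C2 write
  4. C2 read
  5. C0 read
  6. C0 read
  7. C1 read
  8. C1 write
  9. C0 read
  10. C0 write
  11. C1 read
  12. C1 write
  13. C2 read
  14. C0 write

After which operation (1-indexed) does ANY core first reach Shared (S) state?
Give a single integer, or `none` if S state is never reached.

Op 1: C0 write [C0 write: invalidate none -> C0=M] -> [M,I,I]
Op 2: C2 write [C2 write: invalidate ['C0=M'] -> C2=M] -> [I,I,M]
Op 3: C2 write [C2 write: already M (modified), no change] -> [I,I,M]
Op 4: C2 read [C2 read: already in M, no change] -> [I,I,M]
Op 5: C0 read [C0 read from I: others=['C2=M'] -> C0=S, others downsized to S] -> [S,I,S]
  -> First S state at op 5; remaining ops need not be traced.

Answer: 5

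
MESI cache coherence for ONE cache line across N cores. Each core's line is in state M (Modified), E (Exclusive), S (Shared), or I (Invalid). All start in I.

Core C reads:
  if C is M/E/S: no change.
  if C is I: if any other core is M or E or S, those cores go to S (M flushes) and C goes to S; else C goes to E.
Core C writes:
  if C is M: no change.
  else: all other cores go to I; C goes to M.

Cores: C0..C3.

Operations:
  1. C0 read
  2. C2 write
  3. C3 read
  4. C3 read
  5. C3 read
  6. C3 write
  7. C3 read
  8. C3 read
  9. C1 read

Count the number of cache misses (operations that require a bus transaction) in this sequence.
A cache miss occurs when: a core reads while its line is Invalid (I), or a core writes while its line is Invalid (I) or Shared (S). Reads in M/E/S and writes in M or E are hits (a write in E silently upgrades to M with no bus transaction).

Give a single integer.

Answer: 5

Derivation:
Op 1: C0 read [C0 read from I: no other sharers -> C0=E (exclusive)] -> [E,I,I,I] [MISS #1: read from I]
Op 2: C2 write [C2 write: invalidate ['C0=E'] -> C2=M] -> [I,I,M,I] [MISS #2: write from I]
Op 3: C3 read [C3 read from I: others=['C2=M'] -> C3=S, others downsized to S] -> [I,I,S,S] [MISS #3: read from I]
Op 4: C3 read [C3 read: already in S, no change] -> [I,I,S,S] [hit: read from S]
Op 5: C3 read [C3 read: already in S, no change] -> [I,I,S,S] [hit: read from S]
Op 6: C3 write [C3 write: invalidate ['C2=S'] -> C3=M] -> [I,I,I,M] [MISS #4: write from S]
Op 7: C3 read [C3 read: already in M, no change] -> [I,I,I,M] [hit: read from M]
Op 8: C3 read [C3 read: already in M, no change] -> [I,I,I,M] [hit: read from M]
Op 9: C1 read [C1 read from I: others=['C3=M'] -> C1=S, others downsized to S] -> [I,S,I,S] [MISS #5: read from I]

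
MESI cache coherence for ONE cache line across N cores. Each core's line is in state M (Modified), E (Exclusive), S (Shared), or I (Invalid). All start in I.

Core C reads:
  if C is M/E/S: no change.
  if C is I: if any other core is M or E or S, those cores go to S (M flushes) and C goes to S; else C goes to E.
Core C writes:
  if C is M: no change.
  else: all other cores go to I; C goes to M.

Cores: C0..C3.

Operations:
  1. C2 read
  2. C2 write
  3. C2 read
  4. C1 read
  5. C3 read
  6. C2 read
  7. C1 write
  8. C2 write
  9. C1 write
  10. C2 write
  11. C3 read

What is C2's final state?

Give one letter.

Op 1: C2 read [C2 read from I: no other sharers -> C2=E (exclusive)] -> [I,I,E,I]
Op 2: C2 write [C2 write: invalidate none -> C2=M] -> [I,I,M,I]
Op 3: C2 read [C2 read: already in M, no change] -> [I,I,M,I]
Op 4: C1 read [C1 read from I: others=['C2=M'] -> C1=S, others downsized to S] -> [I,S,S,I]
Op 5: C3 read [C3 read from I: others=['C1=S', 'C2=S'] -> C3=S, others downsized to S] -> [I,S,S,S]
Op 6: C2 read [C2 read: already in S, no change] -> [I,S,S,S]
Op 7: C1 write [C1 write: invalidate ['C2=S', 'C3=S'] -> C1=M] -> [I,M,I,I]
Op 8: C2 write [C2 write: invalidate ['C1=M'] -> C2=M] -> [I,I,M,I]
Op 9: C1 write [C1 write: invalidate ['C2=M'] -> C1=M] -> [I,M,I,I]
Op 10: C2 write [C2 write: invalidate ['C1=M'] -> C2=M] -> [I,I,M,I]
Op 11: C3 read [C3 read from I: others=['C2=M'] -> C3=S, others downsized to S] -> [I,I,S,S]

Answer: S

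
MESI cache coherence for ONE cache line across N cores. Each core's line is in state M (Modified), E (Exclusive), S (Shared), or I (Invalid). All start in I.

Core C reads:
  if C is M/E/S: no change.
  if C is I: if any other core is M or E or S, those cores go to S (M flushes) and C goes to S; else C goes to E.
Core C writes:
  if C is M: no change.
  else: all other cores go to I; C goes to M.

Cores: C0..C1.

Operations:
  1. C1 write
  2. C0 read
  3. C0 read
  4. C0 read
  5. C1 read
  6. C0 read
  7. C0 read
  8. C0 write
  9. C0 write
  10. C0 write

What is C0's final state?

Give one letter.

Answer: M

Derivation:
Op 1: C1 write [C1 write: invalidate none -> C1=M] -> [I,M]
Op 2: C0 read [C0 read from I: others=['C1=M'] -> C0=S, others downsized to S] -> [S,S]
Op 3: C0 read [C0 read: already in S, no change] -> [S,S]
Op 4: C0 read [C0 read: already in S, no change] -> [S,S]
Op 5: C1 read [C1 read: already in S, no change] -> [S,S]
Op 6: C0 read [C0 read: already in S, no change] -> [S,S]
Op 7: C0 read [C0 read: already in S, no change] -> [S,S]
Op 8: C0 write [C0 write: invalidate ['C1=S'] -> C0=M] -> [M,I]
Op 9: C0 write [C0 write: already M (modified), no change] -> [M,I]
Op 10: C0 write [C0 write: already M (modified), no change] -> [M,I]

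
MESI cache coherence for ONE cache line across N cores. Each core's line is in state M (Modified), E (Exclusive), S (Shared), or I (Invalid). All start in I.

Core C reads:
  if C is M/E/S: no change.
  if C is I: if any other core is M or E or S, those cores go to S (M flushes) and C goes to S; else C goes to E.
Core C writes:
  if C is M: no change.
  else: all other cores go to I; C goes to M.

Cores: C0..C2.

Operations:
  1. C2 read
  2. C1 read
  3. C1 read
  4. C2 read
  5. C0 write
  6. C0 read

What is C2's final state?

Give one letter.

Answer: I

Derivation:
Op 1: C2 read [C2 read from I: no other sharers -> C2=E (exclusive)] -> [I,I,E]
Op 2: C1 read [C1 read from I: others=['C2=E'] -> C1=S, others downsized to S] -> [I,S,S]
Op 3: C1 read [C1 read: already in S, no change] -> [I,S,S]
Op 4: C2 read [C2 read: already in S, no change] -> [I,S,S]
Op 5: C0 write [C0 write: invalidate ['C1=S', 'C2=S'] -> C0=M] -> [M,I,I]
Op 6: C0 read [C0 read: already in M, no change] -> [M,I,I]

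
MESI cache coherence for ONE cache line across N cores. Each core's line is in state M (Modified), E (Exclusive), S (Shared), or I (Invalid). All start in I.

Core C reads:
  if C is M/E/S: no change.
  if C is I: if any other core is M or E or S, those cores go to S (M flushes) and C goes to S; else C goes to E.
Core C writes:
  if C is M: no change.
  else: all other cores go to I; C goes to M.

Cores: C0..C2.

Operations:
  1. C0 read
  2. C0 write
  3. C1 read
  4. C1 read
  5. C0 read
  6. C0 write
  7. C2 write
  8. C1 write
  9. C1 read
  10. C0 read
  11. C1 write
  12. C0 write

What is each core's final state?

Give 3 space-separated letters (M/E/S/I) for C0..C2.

Answer: M I I

Derivation:
Op 1: C0 read [C0 read from I: no other sharers -> C0=E (exclusive)] -> [E,I,I]
Op 2: C0 write [C0 write: invalidate none -> C0=M] -> [M,I,I]
Op 3: C1 read [C1 read from I: others=['C0=M'] -> C1=S, others downsized to S] -> [S,S,I]
Op 4: C1 read [C1 read: already in S, no change] -> [S,S,I]
Op 5: C0 read [C0 read: already in S, no change] -> [S,S,I]
Op 6: C0 write [C0 write: invalidate ['C1=S'] -> C0=M] -> [M,I,I]
Op 7: C2 write [C2 write: invalidate ['C0=M'] -> C2=M] -> [I,I,M]
Op 8: C1 write [C1 write: invalidate ['C2=M'] -> C1=M] -> [I,M,I]
Op 9: C1 read [C1 read: already in M, no change] -> [I,M,I]
Op 10: C0 read [C0 read from I: others=['C1=M'] -> C0=S, others downsized to S] -> [S,S,I]
Op 11: C1 write [C1 write: invalidate ['C0=S'] -> C1=M] -> [I,M,I]
Op 12: C0 write [C0 write: invalidate ['C1=M'] -> C0=M] -> [M,I,I]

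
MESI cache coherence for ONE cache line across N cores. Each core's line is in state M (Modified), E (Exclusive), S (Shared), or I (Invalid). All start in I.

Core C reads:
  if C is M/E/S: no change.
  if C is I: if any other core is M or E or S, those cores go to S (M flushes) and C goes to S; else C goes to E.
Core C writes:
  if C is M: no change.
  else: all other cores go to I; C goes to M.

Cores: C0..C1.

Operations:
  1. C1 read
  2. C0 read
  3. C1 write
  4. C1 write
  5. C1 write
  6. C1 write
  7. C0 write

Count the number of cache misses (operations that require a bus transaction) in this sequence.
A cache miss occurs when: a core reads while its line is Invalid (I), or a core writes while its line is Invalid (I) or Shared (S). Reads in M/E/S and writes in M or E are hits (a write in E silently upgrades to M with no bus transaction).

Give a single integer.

Answer: 4

Derivation:
Op 1: C1 read [C1 read from I: no other sharers -> C1=E (exclusive)] -> [I,E] [MISS #1: read from I]
Op 2: C0 read [C0 read from I: others=['C1=E'] -> C0=S, others downsized to S] -> [S,S] [MISS #2: read from I]
Op 3: C1 write [C1 write: invalidate ['C0=S'] -> C1=M] -> [I,M] [MISS #3: write from S]
Op 4: C1 write [C1 write: already M (modified), no change] -> [I,M] [hit: write from M]
Op 5: C1 write [C1 write: already M (modified), no change] -> [I,M] [hit: write from M]
Op 6: C1 write [C1 write: already M (modified), no change] -> [I,M] [hit: write from M]
Op 7: C0 write [C0 write: invalidate ['C1=M'] -> C0=M] -> [M,I] [MISS #4: write from I]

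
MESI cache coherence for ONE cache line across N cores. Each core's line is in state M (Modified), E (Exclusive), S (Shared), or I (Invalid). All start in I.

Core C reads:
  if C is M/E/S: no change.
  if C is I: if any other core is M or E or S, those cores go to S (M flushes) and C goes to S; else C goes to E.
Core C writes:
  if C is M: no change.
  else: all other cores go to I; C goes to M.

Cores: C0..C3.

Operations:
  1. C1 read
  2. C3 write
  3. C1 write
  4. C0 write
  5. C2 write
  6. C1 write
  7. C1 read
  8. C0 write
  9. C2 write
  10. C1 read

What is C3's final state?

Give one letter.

Op 1: C1 read [C1 read from I: no other sharers -> C1=E (exclusive)] -> [I,E,I,I]
Op 2: C3 write [C3 write: invalidate ['C1=E'] -> C3=M] -> [I,I,I,M]
Op 3: C1 write [C1 write: invalidate ['C3=M'] -> C1=M] -> [I,M,I,I]
Op 4: C0 write [C0 write: invalidate ['C1=M'] -> C0=M] -> [M,I,I,I]
Op 5: C2 write [C2 write: invalidate ['C0=M'] -> C2=M] -> [I,I,M,I]
Op 6: C1 write [C1 write: invalidate ['C2=M'] -> C1=M] -> [I,M,I,I]
Op 7: C1 read [C1 read: already in M, no change] -> [I,M,I,I]
Op 8: C0 write [C0 write: invalidate ['C1=M'] -> C0=M] -> [M,I,I,I]
Op 9: C2 write [C2 write: invalidate ['C0=M'] -> C2=M] -> [I,I,M,I]
Op 10: C1 read [C1 read from I: others=['C2=M'] -> C1=S, others downsized to S] -> [I,S,S,I]

Answer: I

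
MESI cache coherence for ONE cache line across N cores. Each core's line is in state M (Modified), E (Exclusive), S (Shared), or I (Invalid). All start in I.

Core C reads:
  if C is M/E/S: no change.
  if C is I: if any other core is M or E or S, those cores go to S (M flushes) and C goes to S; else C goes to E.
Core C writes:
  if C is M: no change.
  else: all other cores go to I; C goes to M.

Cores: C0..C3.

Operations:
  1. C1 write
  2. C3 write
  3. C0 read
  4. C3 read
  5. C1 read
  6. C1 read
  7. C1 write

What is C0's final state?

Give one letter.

Answer: I

Derivation:
Op 1: C1 write [C1 write: invalidate none -> C1=M] -> [I,M,I,I]
Op 2: C3 write [C3 write: invalidate ['C1=M'] -> C3=M] -> [I,I,I,M]
Op 3: C0 read [C0 read from I: others=['C3=M'] -> C0=S, others downsized to S] -> [S,I,I,S]
Op 4: C3 read [C3 read: already in S, no change] -> [S,I,I,S]
Op 5: C1 read [C1 read from I: others=['C0=S', 'C3=S'] -> C1=S, others downsized to S] -> [S,S,I,S]
Op 6: C1 read [C1 read: already in S, no change] -> [S,S,I,S]
Op 7: C1 write [C1 write: invalidate ['C0=S', 'C3=S'] -> C1=M] -> [I,M,I,I]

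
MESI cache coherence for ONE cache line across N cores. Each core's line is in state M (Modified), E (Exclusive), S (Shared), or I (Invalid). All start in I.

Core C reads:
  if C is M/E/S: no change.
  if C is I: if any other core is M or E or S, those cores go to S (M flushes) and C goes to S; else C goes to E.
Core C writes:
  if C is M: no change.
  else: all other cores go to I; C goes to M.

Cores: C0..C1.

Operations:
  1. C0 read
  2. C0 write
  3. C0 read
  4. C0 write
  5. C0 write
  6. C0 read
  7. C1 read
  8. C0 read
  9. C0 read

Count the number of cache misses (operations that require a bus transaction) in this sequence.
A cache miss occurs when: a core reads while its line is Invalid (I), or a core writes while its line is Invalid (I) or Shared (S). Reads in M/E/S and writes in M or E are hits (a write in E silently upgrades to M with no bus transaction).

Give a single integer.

Answer: 2

Derivation:
Op 1: C0 read [C0 read from I: no other sharers -> C0=E (exclusive)] -> [E,I] [MISS #1: read from I]
Op 2: C0 write [C0 write: invalidate none -> C0=M] -> [M,I] [hit: write from E is a silent E->M upgrade, no bus transaction]
Op 3: C0 read [C0 read: already in M, no change] -> [M,I] [hit: read from M]
Op 4: C0 write [C0 write: already M (modified), no change] -> [M,I] [hit: write from M]
Op 5: C0 write [C0 write: already M (modified), no change] -> [M,I] [hit: write from M]
Op 6: C0 read [C0 read: already in M, no change] -> [M,I] [hit: read from M]
Op 7: C1 read [C1 read from I: others=['C0=M'] -> C1=S, others downsized to S] -> [S,S] [MISS #2: read from I]
Op 8: C0 read [C0 read: already in S, no change] -> [S,S] [hit: read from S]
Op 9: C0 read [C0 read: already in S, no change] -> [S,S] [hit: read from S]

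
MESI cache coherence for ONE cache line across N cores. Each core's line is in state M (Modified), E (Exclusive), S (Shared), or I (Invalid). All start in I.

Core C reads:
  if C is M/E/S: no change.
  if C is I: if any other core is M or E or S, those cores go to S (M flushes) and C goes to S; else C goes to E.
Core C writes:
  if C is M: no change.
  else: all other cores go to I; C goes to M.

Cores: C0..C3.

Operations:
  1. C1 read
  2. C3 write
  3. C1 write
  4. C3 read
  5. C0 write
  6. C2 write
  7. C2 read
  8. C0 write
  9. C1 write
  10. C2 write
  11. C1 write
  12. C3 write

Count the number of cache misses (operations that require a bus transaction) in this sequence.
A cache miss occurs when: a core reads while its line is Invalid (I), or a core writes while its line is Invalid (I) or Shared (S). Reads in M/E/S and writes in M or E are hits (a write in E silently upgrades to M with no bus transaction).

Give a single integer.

Answer: 11

Derivation:
Op 1: C1 read [C1 read from I: no other sharers -> C1=E (exclusive)] -> [I,E,I,I] [MISS #1: read from I]
Op 2: C3 write [C3 write: invalidate ['C1=E'] -> C3=M] -> [I,I,I,M] [MISS #2: write from I]
Op 3: C1 write [C1 write: invalidate ['C3=M'] -> C1=M] -> [I,M,I,I] [MISS #3: write from I]
Op 4: C3 read [C3 read from I: others=['C1=M'] -> C3=S, others downsized to S] -> [I,S,I,S] [MISS #4: read from I]
Op 5: C0 write [C0 write: invalidate ['C1=S', 'C3=S'] -> C0=M] -> [M,I,I,I] [MISS #5: write from I]
Op 6: C2 write [C2 write: invalidate ['C0=M'] -> C2=M] -> [I,I,M,I] [MISS #6: write from I]
Op 7: C2 read [C2 read: already in M, no change] -> [I,I,M,I] [hit: read from M]
Op 8: C0 write [C0 write: invalidate ['C2=M'] -> C0=M] -> [M,I,I,I] [MISS #7: write from I]
Op 9: C1 write [C1 write: invalidate ['C0=M'] -> C1=M] -> [I,M,I,I] [MISS #8: write from I]
Op 10: C2 write [C2 write: invalidate ['C1=M'] -> C2=M] -> [I,I,M,I] [MISS #9: write from I]
Op 11: C1 write [C1 write: invalidate ['C2=M'] -> C1=M] -> [I,M,I,I] [MISS #10: write from I]
Op 12: C3 write [C3 write: invalidate ['C1=M'] -> C3=M] -> [I,I,I,M] [MISS #11: write from I]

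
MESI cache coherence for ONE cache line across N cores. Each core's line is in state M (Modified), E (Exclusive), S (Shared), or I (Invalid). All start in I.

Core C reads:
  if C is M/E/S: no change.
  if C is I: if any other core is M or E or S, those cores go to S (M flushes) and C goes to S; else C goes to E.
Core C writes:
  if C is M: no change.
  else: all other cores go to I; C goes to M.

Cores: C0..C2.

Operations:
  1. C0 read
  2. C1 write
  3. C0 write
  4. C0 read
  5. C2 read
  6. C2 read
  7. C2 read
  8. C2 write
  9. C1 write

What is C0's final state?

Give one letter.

Op 1: C0 read [C0 read from I: no other sharers -> C0=E (exclusive)] -> [E,I,I]
Op 2: C1 write [C1 write: invalidate ['C0=E'] -> C1=M] -> [I,M,I]
Op 3: C0 write [C0 write: invalidate ['C1=M'] -> C0=M] -> [M,I,I]
Op 4: C0 read [C0 read: already in M, no change] -> [M,I,I]
Op 5: C2 read [C2 read from I: others=['C0=M'] -> C2=S, others downsized to S] -> [S,I,S]
Op 6: C2 read [C2 read: already in S, no change] -> [S,I,S]
Op 7: C2 read [C2 read: already in S, no change] -> [S,I,S]
Op 8: C2 write [C2 write: invalidate ['C0=S'] -> C2=M] -> [I,I,M]
Op 9: C1 write [C1 write: invalidate ['C2=M'] -> C1=M] -> [I,M,I]

Answer: I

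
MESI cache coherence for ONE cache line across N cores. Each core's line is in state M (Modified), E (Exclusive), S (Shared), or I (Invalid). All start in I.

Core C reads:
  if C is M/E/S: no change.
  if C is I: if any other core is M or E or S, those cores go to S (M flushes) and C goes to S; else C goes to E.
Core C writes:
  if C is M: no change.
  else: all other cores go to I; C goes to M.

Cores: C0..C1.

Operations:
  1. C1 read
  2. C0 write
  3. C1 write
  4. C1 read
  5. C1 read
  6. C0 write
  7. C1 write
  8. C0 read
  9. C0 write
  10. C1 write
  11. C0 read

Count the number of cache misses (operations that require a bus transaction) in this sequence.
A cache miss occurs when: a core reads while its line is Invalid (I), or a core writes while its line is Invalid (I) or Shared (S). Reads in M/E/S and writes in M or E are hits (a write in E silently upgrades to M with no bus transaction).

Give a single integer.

Answer: 9

Derivation:
Op 1: C1 read [C1 read from I: no other sharers -> C1=E (exclusive)] -> [I,E] [MISS #1: read from I]
Op 2: C0 write [C0 write: invalidate ['C1=E'] -> C0=M] -> [M,I] [MISS #2: write from I]
Op 3: C1 write [C1 write: invalidate ['C0=M'] -> C1=M] -> [I,M] [MISS #3: write from I]
Op 4: C1 read [C1 read: already in M, no change] -> [I,M] [hit: read from M]
Op 5: C1 read [C1 read: already in M, no change] -> [I,M] [hit: read from M]
Op 6: C0 write [C0 write: invalidate ['C1=M'] -> C0=M] -> [M,I] [MISS #4: write from I]
Op 7: C1 write [C1 write: invalidate ['C0=M'] -> C1=M] -> [I,M] [MISS #5: write from I]
Op 8: C0 read [C0 read from I: others=['C1=M'] -> C0=S, others downsized to S] -> [S,S] [MISS #6: read from I]
Op 9: C0 write [C0 write: invalidate ['C1=S'] -> C0=M] -> [M,I] [MISS #7: write from S]
Op 10: C1 write [C1 write: invalidate ['C0=M'] -> C1=M] -> [I,M] [MISS #8: write from I]
Op 11: C0 read [C0 read from I: others=['C1=M'] -> C0=S, others downsized to S] -> [S,S] [MISS #9: read from I]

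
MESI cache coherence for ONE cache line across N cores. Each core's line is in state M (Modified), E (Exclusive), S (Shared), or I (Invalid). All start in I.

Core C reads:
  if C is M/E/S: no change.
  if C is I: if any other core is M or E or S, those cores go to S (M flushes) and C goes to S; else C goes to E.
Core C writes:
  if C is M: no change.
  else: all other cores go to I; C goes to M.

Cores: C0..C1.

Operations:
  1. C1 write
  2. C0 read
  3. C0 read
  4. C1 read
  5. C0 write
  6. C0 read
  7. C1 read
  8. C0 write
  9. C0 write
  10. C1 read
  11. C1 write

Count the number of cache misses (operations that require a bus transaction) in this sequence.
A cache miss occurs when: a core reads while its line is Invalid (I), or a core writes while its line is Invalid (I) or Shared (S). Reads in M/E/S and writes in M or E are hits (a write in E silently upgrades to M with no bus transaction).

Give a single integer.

Answer: 7

Derivation:
Op 1: C1 write [C1 write: invalidate none -> C1=M] -> [I,M] [MISS #1: write from I]
Op 2: C0 read [C0 read from I: others=['C1=M'] -> C0=S, others downsized to S] -> [S,S] [MISS #2: read from I]
Op 3: C0 read [C0 read: already in S, no change] -> [S,S] [hit: read from S]
Op 4: C1 read [C1 read: already in S, no change] -> [S,S] [hit: read from S]
Op 5: C0 write [C0 write: invalidate ['C1=S'] -> C0=M] -> [M,I] [MISS #3: write from S]
Op 6: C0 read [C0 read: already in M, no change] -> [M,I] [hit: read from M]
Op 7: C1 read [C1 read from I: others=['C0=M'] -> C1=S, others downsized to S] -> [S,S] [MISS #4: read from I]
Op 8: C0 write [C0 write: invalidate ['C1=S'] -> C0=M] -> [M,I] [MISS #5: write from S]
Op 9: C0 write [C0 write: already M (modified), no change] -> [M,I] [hit: write from M]
Op 10: C1 read [C1 read from I: others=['C0=M'] -> C1=S, others downsized to S] -> [S,S] [MISS #6: read from I]
Op 11: C1 write [C1 write: invalidate ['C0=S'] -> C1=M] -> [I,M] [MISS #7: write from S]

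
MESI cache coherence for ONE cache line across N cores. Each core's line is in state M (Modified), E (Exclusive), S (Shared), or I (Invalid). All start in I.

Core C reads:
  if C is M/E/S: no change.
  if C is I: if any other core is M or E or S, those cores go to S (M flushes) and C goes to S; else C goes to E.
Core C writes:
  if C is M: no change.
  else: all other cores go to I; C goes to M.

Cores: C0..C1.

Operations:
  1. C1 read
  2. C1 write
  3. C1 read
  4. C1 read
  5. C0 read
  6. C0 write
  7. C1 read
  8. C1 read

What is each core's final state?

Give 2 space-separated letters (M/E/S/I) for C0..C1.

Answer: S S

Derivation:
Op 1: C1 read [C1 read from I: no other sharers -> C1=E (exclusive)] -> [I,E]
Op 2: C1 write [C1 write: invalidate none -> C1=M] -> [I,M]
Op 3: C1 read [C1 read: already in M, no change] -> [I,M]
Op 4: C1 read [C1 read: already in M, no change] -> [I,M]
Op 5: C0 read [C0 read from I: others=['C1=M'] -> C0=S, others downsized to S] -> [S,S]
Op 6: C0 write [C0 write: invalidate ['C1=S'] -> C0=M] -> [M,I]
Op 7: C1 read [C1 read from I: others=['C0=M'] -> C1=S, others downsized to S] -> [S,S]
Op 8: C1 read [C1 read: already in S, no change] -> [S,S]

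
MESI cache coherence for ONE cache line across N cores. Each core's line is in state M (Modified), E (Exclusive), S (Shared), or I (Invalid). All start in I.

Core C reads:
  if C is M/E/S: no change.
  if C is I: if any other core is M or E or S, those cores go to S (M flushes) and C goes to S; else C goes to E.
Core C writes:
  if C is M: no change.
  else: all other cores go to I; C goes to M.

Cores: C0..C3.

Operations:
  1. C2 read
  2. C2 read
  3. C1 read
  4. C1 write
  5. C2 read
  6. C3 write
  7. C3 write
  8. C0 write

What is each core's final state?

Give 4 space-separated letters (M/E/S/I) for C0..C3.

Answer: M I I I

Derivation:
Op 1: C2 read [C2 read from I: no other sharers -> C2=E (exclusive)] -> [I,I,E,I]
Op 2: C2 read [C2 read: already in E, no change] -> [I,I,E,I]
Op 3: C1 read [C1 read from I: others=['C2=E'] -> C1=S, others downsized to S] -> [I,S,S,I]
Op 4: C1 write [C1 write: invalidate ['C2=S'] -> C1=M] -> [I,M,I,I]
Op 5: C2 read [C2 read from I: others=['C1=M'] -> C2=S, others downsized to S] -> [I,S,S,I]
Op 6: C3 write [C3 write: invalidate ['C1=S', 'C2=S'] -> C3=M] -> [I,I,I,M]
Op 7: C3 write [C3 write: already M (modified), no change] -> [I,I,I,M]
Op 8: C0 write [C0 write: invalidate ['C3=M'] -> C0=M] -> [M,I,I,I]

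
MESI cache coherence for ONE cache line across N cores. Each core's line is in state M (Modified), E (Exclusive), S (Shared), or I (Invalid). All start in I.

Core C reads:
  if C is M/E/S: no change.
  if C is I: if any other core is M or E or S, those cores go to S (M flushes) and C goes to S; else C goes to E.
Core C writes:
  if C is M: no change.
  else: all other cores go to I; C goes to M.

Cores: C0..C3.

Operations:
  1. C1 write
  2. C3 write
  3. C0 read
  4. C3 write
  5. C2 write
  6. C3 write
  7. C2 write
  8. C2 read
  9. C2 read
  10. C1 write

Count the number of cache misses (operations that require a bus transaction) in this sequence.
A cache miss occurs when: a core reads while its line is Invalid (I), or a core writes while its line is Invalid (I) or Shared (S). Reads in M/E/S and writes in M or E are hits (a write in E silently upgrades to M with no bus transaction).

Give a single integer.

Answer: 8

Derivation:
Op 1: C1 write [C1 write: invalidate none -> C1=M] -> [I,M,I,I] [MISS #1: write from I]
Op 2: C3 write [C3 write: invalidate ['C1=M'] -> C3=M] -> [I,I,I,M] [MISS #2: write from I]
Op 3: C0 read [C0 read from I: others=['C3=M'] -> C0=S, others downsized to S] -> [S,I,I,S] [MISS #3: read from I]
Op 4: C3 write [C3 write: invalidate ['C0=S'] -> C3=M] -> [I,I,I,M] [MISS #4: write from S]
Op 5: C2 write [C2 write: invalidate ['C3=M'] -> C2=M] -> [I,I,M,I] [MISS #5: write from I]
Op 6: C3 write [C3 write: invalidate ['C2=M'] -> C3=M] -> [I,I,I,M] [MISS #6: write from I]
Op 7: C2 write [C2 write: invalidate ['C3=M'] -> C2=M] -> [I,I,M,I] [MISS #7: write from I]
Op 8: C2 read [C2 read: already in M, no change] -> [I,I,M,I] [hit: read from M]
Op 9: C2 read [C2 read: already in M, no change] -> [I,I,M,I] [hit: read from M]
Op 10: C1 write [C1 write: invalidate ['C2=M'] -> C1=M] -> [I,M,I,I] [MISS #8: write from I]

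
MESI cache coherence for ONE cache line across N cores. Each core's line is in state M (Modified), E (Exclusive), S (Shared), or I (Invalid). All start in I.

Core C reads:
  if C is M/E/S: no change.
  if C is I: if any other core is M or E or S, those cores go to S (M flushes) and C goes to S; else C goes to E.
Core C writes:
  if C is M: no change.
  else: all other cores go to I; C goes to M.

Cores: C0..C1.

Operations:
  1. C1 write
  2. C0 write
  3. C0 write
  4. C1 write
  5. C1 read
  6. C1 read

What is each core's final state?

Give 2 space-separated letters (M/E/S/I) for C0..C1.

Op 1: C1 write [C1 write: invalidate none -> C1=M] -> [I,M]
Op 2: C0 write [C0 write: invalidate ['C1=M'] -> C0=M] -> [M,I]
Op 3: C0 write [C0 write: already M (modified), no change] -> [M,I]
Op 4: C1 write [C1 write: invalidate ['C0=M'] -> C1=M] -> [I,M]
Op 5: C1 read [C1 read: already in M, no change] -> [I,M]
Op 6: C1 read [C1 read: already in M, no change] -> [I,M]

Answer: I M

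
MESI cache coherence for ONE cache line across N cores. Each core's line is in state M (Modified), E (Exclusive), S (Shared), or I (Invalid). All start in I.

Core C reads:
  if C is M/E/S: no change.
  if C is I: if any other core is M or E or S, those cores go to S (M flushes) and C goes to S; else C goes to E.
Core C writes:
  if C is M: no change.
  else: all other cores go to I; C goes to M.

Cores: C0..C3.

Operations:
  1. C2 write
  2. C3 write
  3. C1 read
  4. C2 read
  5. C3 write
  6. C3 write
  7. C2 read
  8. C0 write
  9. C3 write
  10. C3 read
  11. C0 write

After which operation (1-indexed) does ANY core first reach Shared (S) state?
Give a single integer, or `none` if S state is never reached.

Op 1: C2 write [C2 write: invalidate none -> C2=M] -> [I,I,M,I]
Op 2: C3 write [C3 write: invalidate ['C2=M'] -> C3=M] -> [I,I,I,M]
Op 3: C1 read [C1 read from I: others=['C3=M'] -> C1=S, others downsized to S] -> [I,S,I,S]
  -> First S state at op 3; remaining ops need not be traced.

Answer: 3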